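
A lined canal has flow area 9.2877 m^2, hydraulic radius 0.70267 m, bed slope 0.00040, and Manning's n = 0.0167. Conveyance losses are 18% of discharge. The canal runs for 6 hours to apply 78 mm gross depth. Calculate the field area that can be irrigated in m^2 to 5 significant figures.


Approach: apply Manning's equation with a conveyance and depth budget, Q = (1/n)*A*R^(2/3)*S^(1/2); Q_field = Q*(1-loss); Area = Q_field*t/(d/1000).
Step 1 — canal discharge (Manning's equation):
  Q = (1/0.0167) * 9.2877 * 0.70267^(2/3) * 0.00040^(1/2) = 8.791358 m^3/s
Step 2 — delivered flow: Q_field = 8.791358*(1 - 18/100) = 7.208914 m^3/s
Step 3 — volume delivered: V = 7.208914 * 6*3600 = 155712.5 m^3
Step 4 — area served: A = V / (depth/1000) = 155712.5 / 0.078 = 1996300 m^2
Therefore the field area that can be irrigated = 1996300 m^2.


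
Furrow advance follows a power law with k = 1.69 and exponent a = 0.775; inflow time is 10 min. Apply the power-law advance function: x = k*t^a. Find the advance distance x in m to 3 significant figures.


x = 1.69 * 10^0.775 = 10.1 m
Therefore the advance distance x = 10.1 m.


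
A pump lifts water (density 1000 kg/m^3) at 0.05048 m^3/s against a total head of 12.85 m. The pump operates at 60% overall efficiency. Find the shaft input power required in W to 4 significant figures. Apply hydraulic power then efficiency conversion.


Approach: apply hydraulic power then efficiency conversion, P = rho*g*Q*H; P_in = P/eta.
Step 1 — hydraulic power (P = rho*g*Q*H):
  P = 1000 * 9.81 * 0.05048 * 12.85 = 6363.43 W
Step 2 — input power: P_in = P/eta = 6363.43 / 0.6 = 10610 W
Therefore the shaft input power required = 10610 W.


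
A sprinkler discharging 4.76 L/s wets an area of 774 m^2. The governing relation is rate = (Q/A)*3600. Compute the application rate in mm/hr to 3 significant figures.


rate = (4.76 / 774) * 3600 = 22.1 mm/hr
Therefore the application rate = 22.1 mm/hr.


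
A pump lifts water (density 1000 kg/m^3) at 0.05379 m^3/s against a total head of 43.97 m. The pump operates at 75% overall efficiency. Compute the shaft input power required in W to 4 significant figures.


Approach: apply hydraulic power then efficiency conversion, P = rho*g*Q*H; P_in = P/eta.
Step 1 — hydraulic power (P = rho*g*Q*H):
  P = 1000 * 9.81 * 0.05379 * 43.97 = 23202.1 W
Step 2 — input power: P_in = P/eta = 23202.1 / 0.75 = 30940 W
Therefore the shaft input power required = 30940 W.


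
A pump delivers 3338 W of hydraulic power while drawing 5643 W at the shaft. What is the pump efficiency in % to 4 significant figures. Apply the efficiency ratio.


Approach: apply the efficiency ratio, eta = (P_out/P_in)*100.
eta = (3338 / 5643) * 100 = 59.15 %
Therefore the pump efficiency = 59.15 %.


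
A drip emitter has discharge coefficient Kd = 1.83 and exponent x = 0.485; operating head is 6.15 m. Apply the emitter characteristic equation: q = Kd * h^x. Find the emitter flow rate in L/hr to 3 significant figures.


q = 1.83 * 6.15^0.485 = 4.42 L/hr
Therefore the emitter flow rate = 4.42 L/hr.


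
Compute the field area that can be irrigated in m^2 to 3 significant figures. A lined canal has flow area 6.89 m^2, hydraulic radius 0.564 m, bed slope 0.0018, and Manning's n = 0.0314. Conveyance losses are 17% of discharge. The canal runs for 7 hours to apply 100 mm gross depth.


Approach: apply Manning's equation with a conveyance and depth budget, Q = (1/n)*A*R^(2/3)*S^(1/2); Q_field = Q*(1-loss); Area = Q_field*t/(d/1000).
Step 1 — canal discharge (Manning's equation):
  Q = (1/0.0314) * 6.89 * 0.564^(2/3) * 0.0018^(1/2) = 6.3549 m^3/s
Step 2 — delivered flow: Q_field = 6.3549*(1 - 17/100) = 5.2746 m^3/s
Step 3 — volume delivered: V = 5.2746 * 7*3600 = 132920 m^3
Step 4 — area served: A = V / (depth/1000) = 132920 / 0.1 = 1330000 m^2
Therefore the field area that can be irrigated = 1330000 m^2.


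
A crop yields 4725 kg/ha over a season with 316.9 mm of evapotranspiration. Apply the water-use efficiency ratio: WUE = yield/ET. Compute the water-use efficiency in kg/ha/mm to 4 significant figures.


WUE = 4725 / 316.9 = 14.91 kg/ha/mm
Therefore the water-use efficiency = 14.91 kg/ha/mm.


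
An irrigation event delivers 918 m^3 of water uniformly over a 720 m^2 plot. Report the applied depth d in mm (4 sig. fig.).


Approach: apply depth from volume over area, d = (V/A)*1000.
d = (918 / 720) * 1000 = 1275 mm
Therefore the applied depth d = 1275 mm.


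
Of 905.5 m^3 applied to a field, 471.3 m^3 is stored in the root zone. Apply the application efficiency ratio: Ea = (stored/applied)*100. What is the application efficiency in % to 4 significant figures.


Ea = (471.3/905.5)*100 = 52.05 %
Therefore the application efficiency = 52.05 %.


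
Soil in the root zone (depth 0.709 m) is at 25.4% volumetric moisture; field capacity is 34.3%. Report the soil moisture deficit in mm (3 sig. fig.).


Approach: apply the soil moisture deficit relation, SMD = (FC - theta)/100 * depth * 1000.
SMD = (34.3 - 25.4)/100 * 0.709 * 1000 = 63.1 mm
Therefore the soil moisture deficit = 63.1 mm.


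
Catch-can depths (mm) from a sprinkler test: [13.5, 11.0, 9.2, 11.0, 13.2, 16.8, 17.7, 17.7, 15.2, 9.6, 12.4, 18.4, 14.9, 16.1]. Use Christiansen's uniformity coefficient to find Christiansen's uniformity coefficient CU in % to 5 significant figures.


Approach: apply Christiansen's uniformity coefficient, CU = (1 - mean_abs_deviation/mean)*100.
mean = 14.05000 mm
mean |d_i - mean| = 2.635714 mm
CU = (1 - 2.635714/14.05000)*100 = 81.240 %
Therefore Christiansen's uniformity coefficient CU = 81.240 %.


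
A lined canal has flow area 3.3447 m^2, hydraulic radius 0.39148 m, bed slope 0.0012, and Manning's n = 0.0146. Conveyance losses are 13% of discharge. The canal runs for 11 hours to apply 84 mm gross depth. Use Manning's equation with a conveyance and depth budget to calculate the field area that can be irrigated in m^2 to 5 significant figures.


Approach: apply Manning's equation with a conveyance and depth budget, Q = (1/n)*A*R^(2/3)*S^(1/2); Q_field = Q*(1-loss); Area = Q_field*t/(d/1000).
Step 1 — canal discharge (Manning's equation):
  Q = (1/0.0146) * 3.3447 * 0.39148^(2/3) * 0.0012^(1/2) = 4.246860 m^3/s
Step 2 — delivered flow: Q_field = 4.246860*(1 - 13/100) = 3.694769 m^3/s
Step 3 — volume delivered: V = 3.694769 * 11*3600 = 146312.8 m^3
Step 4 — area served: A = V / (depth/1000) = 146312.8 / 0.084 = 1741800 m^2
Therefore the field area that can be irrigated = 1741800 m^2.


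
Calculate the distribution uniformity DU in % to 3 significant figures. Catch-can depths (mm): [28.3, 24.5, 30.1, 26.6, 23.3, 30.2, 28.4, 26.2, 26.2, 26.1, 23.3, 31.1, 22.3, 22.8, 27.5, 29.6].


Approach: apply the low-quarter distribution uniformity, DU = (mean of lowest quarter of readings / overall mean)*100.
sorted lowest 4 of 16: [22.3, 22.8, 23.3, 23.3] -> mean = 22.925 mm
overall mean = 26.656 mm
DU = (22.925/26.656)*100 = 86.0 %
Therefore the distribution uniformity DU = 86.0 %.


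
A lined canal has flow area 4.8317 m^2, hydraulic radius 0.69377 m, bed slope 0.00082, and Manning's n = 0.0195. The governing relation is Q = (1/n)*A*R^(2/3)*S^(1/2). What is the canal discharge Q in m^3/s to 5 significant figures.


Q = (1/0.0195) * 4.8317 * 0.69377^(2/3) * 0.00082^(1/2) = 5.5605 m^3/s
Therefore the canal discharge Q = 5.5605 m^3/s.


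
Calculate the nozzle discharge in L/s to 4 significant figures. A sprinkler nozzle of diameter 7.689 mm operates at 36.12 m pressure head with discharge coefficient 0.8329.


Approach: apply the orifice equation, Q = Cd*A*sqrt(2*g*h), A = pi*(d/2)^2.
A = pi*(7.689e-3/2)^2 = 4.64333e-05 m^2
Q = 0.8329 * 4.64333e-05 * sqrt(2*9.81*36.12) * 1000 = 1.030 L/s
Therefore the nozzle discharge = 1.030 L/s.


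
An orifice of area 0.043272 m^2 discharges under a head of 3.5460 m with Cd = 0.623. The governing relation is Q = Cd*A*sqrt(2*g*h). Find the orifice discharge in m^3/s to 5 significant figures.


Q = 0.623 * 0.043272 * sqrt(2*9.81*3.5460) = 0.22486 m^3/s
Therefore the orifice discharge = 0.22486 m^3/s.


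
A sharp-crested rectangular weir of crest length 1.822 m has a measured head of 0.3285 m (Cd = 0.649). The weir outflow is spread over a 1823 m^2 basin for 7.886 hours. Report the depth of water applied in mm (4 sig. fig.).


Approach: apply the rectangular weir equation with a volume-to-depth conversion, Q = (2/3)*Cd*L*sqrt(2g)*H^1.5; d = Q*t/A * 1000.
Step 1 — weir discharge:
  Q = (2/3)*0.649*1.822*sqrt(2*9.81)*0.3285^1.5 = 0.657437 m^3/s
Step 2 — volume: V = 0.657437 * 7.886*3600 = 18664.4 m^3
Step 3 — depth: d = V/A * 1000 = 18664.4/1823 * 1000 = 10240 mm
Therefore the depth of water applied = 10240 mm.


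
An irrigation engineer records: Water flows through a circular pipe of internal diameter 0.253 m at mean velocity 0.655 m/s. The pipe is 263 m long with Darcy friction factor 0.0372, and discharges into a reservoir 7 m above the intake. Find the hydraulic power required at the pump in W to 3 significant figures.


Approach: apply continuity + Darcy-Weisbach + hydraulic power, Q = A*v; hf = f*(L/D)*(v^2/(2g)); H = static + hf; P = rho*g*Q*H.
Step 1 — flow rate (continuity, Q = A*v):
  A = pi*(0.253/2)^2 = 0.050273 m^2
  Q = 0.050273 * 0.655 = 0.032929 m^3/s
Step 2 — friction head loss (Darcy-Weisbach):
  hf = 0.0372 * (263/0.253) * (0.655^2 / (2*9.81))
  hf = 0.84559 m
Step 3 — total head: H = 7 + 0.84559 = 7.8456 m
Step 4 — hydraulic power (P = rho*g*Q*H):
  P = 1000 * 9.81 * 0.032929 * 7.8456 = 2530 W
Therefore the hydraulic power required at the pump = 2530 W.


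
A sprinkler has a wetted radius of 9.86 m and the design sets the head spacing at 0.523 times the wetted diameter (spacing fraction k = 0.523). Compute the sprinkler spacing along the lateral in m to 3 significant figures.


Approach: apply the sprinkler spacing rule (spacing as a fraction of wetted diameter), S = k*(2*R).
S = 0.523 * (2 * 9.86) = 10.3 m
Therefore the sprinkler spacing along the lateral = 10.3 m.


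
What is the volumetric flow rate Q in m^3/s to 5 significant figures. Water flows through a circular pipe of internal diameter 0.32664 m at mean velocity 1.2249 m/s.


Approach: apply the continuity equation for pipe flow, Q = A * v with A = pi*(D/2)^2.
A = pi*(0.32664/2)^2 = 0.08379703 m^2
Q = 0.08379703 * 1.2249 = 0.10264 m^3/s
Therefore the volumetric flow rate Q = 0.10264 m^3/s.


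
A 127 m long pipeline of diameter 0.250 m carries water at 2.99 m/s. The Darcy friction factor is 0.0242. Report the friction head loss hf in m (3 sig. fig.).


Approach: apply the Darcy-Weisbach equation, hf = f*(L/D)*(v^2/(2g)).
hf = 0.0242 * (127/0.250) * (2.99^2 / (2*9.81))
hf = 5.60 m
Therefore the friction head loss hf = 5.60 m.


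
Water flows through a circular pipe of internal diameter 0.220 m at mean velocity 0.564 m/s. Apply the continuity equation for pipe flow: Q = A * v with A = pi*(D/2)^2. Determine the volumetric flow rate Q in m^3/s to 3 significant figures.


A = pi*(0.220/2)^2 = 0.038013 m^2
Q = 0.038013 * 0.564 = 0.0214 m^3/s
Therefore the volumetric flow rate Q = 0.0214 m^3/s.


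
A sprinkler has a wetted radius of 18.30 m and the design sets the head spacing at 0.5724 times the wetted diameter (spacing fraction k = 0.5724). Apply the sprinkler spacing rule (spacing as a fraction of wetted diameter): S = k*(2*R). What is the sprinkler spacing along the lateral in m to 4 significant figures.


S = 0.5724 * (2 * 18.30) = 20.95 m
Therefore the sprinkler spacing along the lateral = 20.95 m.


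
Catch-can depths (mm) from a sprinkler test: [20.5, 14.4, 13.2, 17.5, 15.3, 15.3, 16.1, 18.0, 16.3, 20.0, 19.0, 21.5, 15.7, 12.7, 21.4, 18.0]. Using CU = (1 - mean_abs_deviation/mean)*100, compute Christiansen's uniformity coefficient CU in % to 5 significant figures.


mean = 17.18125 mm
mean |d_i - mean| = 2.306250 mm
CU = (1 - 2.306250/17.18125)*100 = 86.577 %
Therefore Christiansen's uniformity coefficient CU = 86.577 %.


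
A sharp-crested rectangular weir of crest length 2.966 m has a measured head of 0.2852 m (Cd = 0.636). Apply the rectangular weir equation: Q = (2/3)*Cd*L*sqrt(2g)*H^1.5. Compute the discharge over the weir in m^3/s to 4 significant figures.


Q = (2/3)*0.636*2.966*sqrt(2*9.81)*0.2852^1.5 = 0.8484 m^3/s
Therefore the discharge over the weir = 0.8484 m^3/s.


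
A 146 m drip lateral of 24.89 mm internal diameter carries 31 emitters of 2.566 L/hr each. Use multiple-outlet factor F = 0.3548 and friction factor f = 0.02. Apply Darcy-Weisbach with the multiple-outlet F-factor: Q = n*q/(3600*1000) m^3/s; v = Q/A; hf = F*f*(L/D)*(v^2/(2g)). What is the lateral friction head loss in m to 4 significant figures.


Q = 31*2.566/(3600*1000) = 2.20961e-05 m^3/s
A = pi*(24.89e-3/2)^2 = 4.86564e-04 m^2, so v = Q/A = 0.0454126 m/s
hf = 0.3548*0.02*(146/0.02489)*(0.0454126^2/(2*9.81)) = 0.004375 m
Therefore the lateral friction head loss = 0.004375 m.


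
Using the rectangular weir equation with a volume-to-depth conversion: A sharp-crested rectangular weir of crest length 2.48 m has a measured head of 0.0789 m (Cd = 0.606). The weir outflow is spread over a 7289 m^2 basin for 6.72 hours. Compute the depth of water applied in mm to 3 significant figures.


Approach: apply the rectangular weir equation with a volume-to-depth conversion, Q = (2/3)*Cd*L*sqrt(2g)*H^1.5; d = Q*t/A * 1000.
Step 1 — weir discharge:
  Q = (2/3)*0.606*2.48*sqrt(2*9.81)*0.0789^1.5 = 0.098355 m^3/s
Step 2 — volume: V = 0.098355 * 6.72*3600 = 2379.4 m^3
Step 3 — depth: d = V/A * 1000 = 2379.4/7289 * 1000 = 326 mm
Therefore the depth of water applied = 326 mm.


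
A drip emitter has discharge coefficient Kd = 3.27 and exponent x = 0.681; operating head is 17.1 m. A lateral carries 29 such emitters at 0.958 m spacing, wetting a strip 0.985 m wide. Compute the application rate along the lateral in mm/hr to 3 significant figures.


Approach: apply the emitter equation with a lateral mass balance, q = Kd*h^x; Q = n*q; rate = Q/(n*spacing*width).
Step 1 — single emitter flow (q = Kd*h^x):
  q = 3.27 * 17.1^0.681 = 22.606 L/hr
Step 2 — total lateral flow: Q = 29 * 22.606 = 655.57 L/hr
Step 3 — wetted area: A = 29 * 0.958 * 0.985 = 27.365 m^2
Step 4 — application rate: Q/A = 655.57/27.365 = 24.0 mm/hr
Therefore the application rate along the lateral = 24.0 mm/hr.


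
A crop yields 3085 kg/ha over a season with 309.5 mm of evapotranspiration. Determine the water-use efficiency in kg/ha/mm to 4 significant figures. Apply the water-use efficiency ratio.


Approach: apply the water-use efficiency ratio, WUE = yield/ET.
WUE = 3085 / 309.5 = 9.968 kg/ha/mm
Therefore the water-use efficiency = 9.968 kg/ha/mm.


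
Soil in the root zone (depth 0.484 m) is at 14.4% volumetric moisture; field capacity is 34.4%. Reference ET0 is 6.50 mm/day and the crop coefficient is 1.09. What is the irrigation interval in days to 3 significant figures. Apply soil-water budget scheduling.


Approach: apply soil-water budget scheduling, SMD = (FC-theta)/100*depth*1000; ETc = ET0*Kc; interval = SMD/ETc.
Step 1 — soil moisture deficit:
  SMD = (34.4 - 14.4)/100 * 0.484 * 1000 = 96.800 mm
Step 2 — daily crop ET (ETc = ET0*Kc):
  ETc = 6.50 * 1.09 = 7.0850 mm/day
Step 3 — irrigation interval (SMD/ETc):
  interval = 96.800 / 7.0850 = 13.7 days
Therefore the irrigation interval = 13.7 days.


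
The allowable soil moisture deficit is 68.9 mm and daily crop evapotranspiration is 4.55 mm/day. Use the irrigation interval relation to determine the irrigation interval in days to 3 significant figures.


Approach: apply the irrigation interval relation, interval = SMD / ETc.
interval = 68.9 / 4.55 = 15.1 days
Therefore the irrigation interval = 15.1 days.


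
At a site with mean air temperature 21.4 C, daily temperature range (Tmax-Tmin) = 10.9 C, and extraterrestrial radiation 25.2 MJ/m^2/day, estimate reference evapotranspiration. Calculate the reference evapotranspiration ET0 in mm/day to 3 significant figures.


Approach: apply the Hargreaves-Samani method, ET0 = 0.0023*(Tmean+17.8)*sqrt(Tmax-Tmin)*0.408*Ra.
ET0 = 0.0023*(21.4+17.8)*sqrt(10.9)*0.408*25.2 = 3.06 mm/day
Therefore the reference evapotranspiration ET0 = 3.06 mm/day.


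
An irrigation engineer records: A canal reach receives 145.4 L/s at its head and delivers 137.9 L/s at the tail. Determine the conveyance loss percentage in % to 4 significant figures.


Approach: apply the conveyance loss ratio, loss% = ((Q_head - Q_tail)/Q_head)*100.
loss = ((145.4 - 137.9)/145.4)*100 = 5.158 %
Therefore the conveyance loss percentage = 5.158 %.


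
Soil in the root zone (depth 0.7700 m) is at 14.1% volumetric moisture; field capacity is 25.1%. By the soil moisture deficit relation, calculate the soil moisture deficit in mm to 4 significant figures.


Approach: apply the soil moisture deficit relation, SMD = (FC - theta)/100 * depth * 1000.
SMD = (25.1 - 14.1)/100 * 0.7700 * 1000 = 84.70 mm
Therefore the soil moisture deficit = 84.70 mm.


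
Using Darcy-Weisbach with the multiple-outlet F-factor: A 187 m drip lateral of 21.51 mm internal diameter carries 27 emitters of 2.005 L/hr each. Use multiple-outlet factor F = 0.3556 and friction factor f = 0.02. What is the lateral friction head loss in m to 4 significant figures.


Approach: apply Darcy-Weisbach with the multiple-outlet F-factor, Q = n*q/(3600*1000) m^3/s; v = Q/A; hf = F*f*(L/D)*(v^2/(2g)).
Q = 27*2.005/(3600*1000) = 1.50375e-05 m^3/s
A = pi*(21.51e-3/2)^2 = 3.63388e-04 m^2, so v = Q/A = 0.0413814 m/s
hf = 0.3556*0.02*(187/0.02151)*(0.0413814^2/(2*9.81)) = 0.005396 m
Therefore the lateral friction head loss = 0.005396 m.


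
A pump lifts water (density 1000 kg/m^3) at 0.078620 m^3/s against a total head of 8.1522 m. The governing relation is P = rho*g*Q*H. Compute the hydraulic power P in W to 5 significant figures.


P = 1000 * 9.81 * 0.078620 * 8.1522 = 6287.5 W
Therefore the hydraulic power P = 6287.5 W.


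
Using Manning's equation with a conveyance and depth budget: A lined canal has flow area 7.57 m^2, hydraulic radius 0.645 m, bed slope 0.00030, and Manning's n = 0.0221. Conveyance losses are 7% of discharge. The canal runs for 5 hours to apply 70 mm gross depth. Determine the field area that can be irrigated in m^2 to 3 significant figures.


Approach: apply Manning's equation with a conveyance and depth budget, Q = (1/n)*A*R^(2/3)*S^(1/2); Q_field = Q*(1-loss); Area = Q_field*t/(d/1000).
Step 1 — canal discharge (Manning's equation):
  Q = (1/0.0221) * 7.57 * 0.645^(2/3) * 0.00030^(1/2) = 4.4290 m^3/s
Step 2 — delivered flow: Q_field = 4.4290*(1 - 7/100) = 4.1190 m^3/s
Step 3 — volume delivered: V = 4.1190 * 5*3600 = 74141 m^3
Step 4 — area served: A = V / (depth/1000) = 74141 / 0.07 = 1060000 m^2
Therefore the field area that can be irrigated = 1060000 m^2.


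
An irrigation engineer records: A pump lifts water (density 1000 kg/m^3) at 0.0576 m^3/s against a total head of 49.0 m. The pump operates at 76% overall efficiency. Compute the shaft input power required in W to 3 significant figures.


Approach: apply hydraulic power then efficiency conversion, P = rho*g*Q*H; P_in = P/eta.
Step 1 — hydraulic power (P = rho*g*Q*H):
  P = 1000 * 9.81 * 0.0576 * 49.0 = 27688 W
Step 2 — input power: P_in = P/eta = 27688 / 0.76 = 36400 W
Therefore the shaft input power required = 36400 W.


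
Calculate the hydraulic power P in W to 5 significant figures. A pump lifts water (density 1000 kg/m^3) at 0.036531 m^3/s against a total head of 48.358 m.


Approach: apply the hydraulic power relation, P = rho*g*Q*H.
P = 1000 * 9.81 * 0.036531 * 48.358 = 17330 W
Therefore the hydraulic power P = 17330 W.


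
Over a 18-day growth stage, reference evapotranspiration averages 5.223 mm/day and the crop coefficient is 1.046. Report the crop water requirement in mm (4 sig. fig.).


Approach: apply the crop water requirement relation, CWR = ET0 * Kc * days.
CWR = 5.223 * 1.046 * 18 = 98.34 mm
Therefore the crop water requirement = 98.34 mm.


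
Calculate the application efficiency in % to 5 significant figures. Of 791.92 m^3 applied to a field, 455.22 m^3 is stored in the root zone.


Approach: apply the application efficiency ratio, Ea = (stored/applied)*100.
Ea = (455.22/791.92)*100 = 57.483 %
Therefore the application efficiency = 57.483 %.


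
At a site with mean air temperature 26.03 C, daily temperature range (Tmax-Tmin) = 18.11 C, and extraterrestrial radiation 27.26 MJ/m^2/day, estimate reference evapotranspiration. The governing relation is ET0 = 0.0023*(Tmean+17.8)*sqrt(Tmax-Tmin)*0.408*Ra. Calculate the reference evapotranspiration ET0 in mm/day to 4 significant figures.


ET0 = 0.0023*(26.03+17.8)*sqrt(18.11)*0.408*27.26 = 4.771 mm/day
Therefore the reference evapotranspiration ET0 = 4.771 mm/day.


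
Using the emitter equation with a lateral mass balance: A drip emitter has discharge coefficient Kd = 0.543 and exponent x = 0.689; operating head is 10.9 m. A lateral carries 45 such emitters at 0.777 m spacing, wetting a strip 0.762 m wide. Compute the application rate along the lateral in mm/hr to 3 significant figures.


Approach: apply the emitter equation with a lateral mass balance, q = Kd*h^x; Q = n*q; rate = Q/(n*spacing*width).
Step 1 — single emitter flow (q = Kd*h^x):
  q = 0.543 * 10.9^0.689 = 2.8157 L/hr
Step 2 — total lateral flow: Q = 45 * 2.8157 = 126.71 L/hr
Step 3 — wetted area: A = 45 * 0.777 * 0.762 = 26.643 m^2
Step 4 — application rate: Q/A = 126.71/26.643 = 4.76 mm/hr
Therefore the application rate along the lateral = 4.76 mm/hr.


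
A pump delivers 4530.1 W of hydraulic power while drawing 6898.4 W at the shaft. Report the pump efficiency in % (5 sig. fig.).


Approach: apply the efficiency ratio, eta = (P_out/P_in)*100.
eta = (4530.1 / 6898.4) * 100 = 65.669 %
Therefore the pump efficiency = 65.669 %.


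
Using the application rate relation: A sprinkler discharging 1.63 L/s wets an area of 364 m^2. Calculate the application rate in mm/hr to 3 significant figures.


Approach: apply the application rate relation, rate = (Q/A)*3600.
rate = (1.63 / 364) * 3600 = 16.1 mm/hr
Therefore the application rate = 16.1 mm/hr.


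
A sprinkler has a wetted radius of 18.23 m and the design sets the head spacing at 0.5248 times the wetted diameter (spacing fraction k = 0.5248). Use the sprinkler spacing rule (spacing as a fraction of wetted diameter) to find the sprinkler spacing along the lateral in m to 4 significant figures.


Approach: apply the sprinkler spacing rule (spacing as a fraction of wetted diameter), S = k*(2*R).
S = 0.5248 * (2 * 18.23) = 19.13 m
Therefore the sprinkler spacing along the lateral = 19.13 m.


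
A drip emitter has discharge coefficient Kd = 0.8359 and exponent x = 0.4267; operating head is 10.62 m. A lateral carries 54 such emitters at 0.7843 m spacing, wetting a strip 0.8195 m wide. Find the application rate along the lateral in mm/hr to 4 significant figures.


Approach: apply the emitter equation with a lateral mass balance, q = Kd*h^x; Q = n*q; rate = Q/(n*spacing*width).
Step 1 — single emitter flow (q = Kd*h^x):
  q = 0.8359 * 10.62^0.4267 = 2.29088 L/hr
Step 2 — total lateral flow: Q = 54 * 2.29088 = 123.707 L/hr
Step 3 — wetted area: A = 54 * 0.7843 * 0.8195 = 34.7076 m^2
Step 4 — application rate: Q/A = 123.707/34.7076 = 3.564 mm/hr
Therefore the application rate along the lateral = 3.564 mm/hr.


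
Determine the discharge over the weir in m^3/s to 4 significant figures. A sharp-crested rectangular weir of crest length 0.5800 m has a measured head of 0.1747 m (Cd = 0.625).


Approach: apply the rectangular weir equation, Q = (2/3)*Cd*L*sqrt(2g)*H^1.5.
Q = (2/3)*0.625*0.5800*sqrt(2*9.81)*0.1747^1.5 = 0.07816 m^3/s
Therefore the discharge over the weir = 0.07816 m^3/s.


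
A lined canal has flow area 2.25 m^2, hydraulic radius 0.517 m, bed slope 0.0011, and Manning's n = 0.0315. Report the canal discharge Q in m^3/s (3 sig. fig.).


Approach: apply Manning's equation, Q = (1/n)*A*R^(2/3)*S^(1/2).
Q = (1/0.0315) * 2.25 * 0.517^(2/3) * 0.0011^(1/2) = 1.53 m^3/s
Therefore the canal discharge Q = 1.53 m^3/s.


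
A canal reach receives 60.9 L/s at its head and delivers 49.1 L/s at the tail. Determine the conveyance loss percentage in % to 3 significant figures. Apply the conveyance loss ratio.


Approach: apply the conveyance loss ratio, loss% = ((Q_head - Q_tail)/Q_head)*100.
loss = ((60.9 - 49.1)/60.9)*100 = 19.4 %
Therefore the conveyance loss percentage = 19.4 %.


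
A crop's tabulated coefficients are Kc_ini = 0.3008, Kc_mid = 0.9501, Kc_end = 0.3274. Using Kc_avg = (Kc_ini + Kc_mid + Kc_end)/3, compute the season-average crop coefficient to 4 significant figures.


Kc_avg = (0.3008 + 0.9501 + 0.3274)/3 = 0.5261
Therefore the season-average crop coefficient = 0.5261.


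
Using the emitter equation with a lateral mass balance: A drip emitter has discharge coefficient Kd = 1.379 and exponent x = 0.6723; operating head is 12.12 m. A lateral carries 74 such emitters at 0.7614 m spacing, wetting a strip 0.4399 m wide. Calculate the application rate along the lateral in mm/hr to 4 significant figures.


Approach: apply the emitter equation with a lateral mass balance, q = Kd*h^x; Q = n*q; rate = Q/(n*spacing*width).
Step 1 — single emitter flow (q = Kd*h^x):
  q = 1.379 * 12.12^0.6723 = 7.37909 L/hr
Step 2 — total lateral flow: Q = 74 * 7.37909 = 546.053 L/hr
Step 3 — wetted area: A = 74 * 0.7614 * 0.4399 = 24.7855 m^2
Step 4 — application rate: Q/A = 546.053/24.7855 = 22.03 mm/hr
Therefore the application rate along the lateral = 22.03 mm/hr.


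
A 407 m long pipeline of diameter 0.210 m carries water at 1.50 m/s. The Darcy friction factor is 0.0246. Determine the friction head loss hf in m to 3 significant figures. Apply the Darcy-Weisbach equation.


Approach: apply the Darcy-Weisbach equation, hf = f*(L/D)*(v^2/(2g)).
hf = 0.0246 * (407/0.210) * (1.50^2 / (2*9.81))
hf = 5.47 m
Therefore the friction head loss hf = 5.47 m.


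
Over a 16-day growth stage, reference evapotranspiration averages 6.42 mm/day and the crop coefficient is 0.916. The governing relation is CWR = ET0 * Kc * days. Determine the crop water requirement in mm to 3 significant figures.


CWR = 6.42 * 0.916 * 16 = 94.1 mm
Therefore the crop water requirement = 94.1 mm.


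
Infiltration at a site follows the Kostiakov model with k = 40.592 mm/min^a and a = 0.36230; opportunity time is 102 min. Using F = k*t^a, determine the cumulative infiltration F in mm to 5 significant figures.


F = 40.592 * 102^0.36230 = 216.85 mm
Therefore the cumulative infiltration F = 216.85 mm.


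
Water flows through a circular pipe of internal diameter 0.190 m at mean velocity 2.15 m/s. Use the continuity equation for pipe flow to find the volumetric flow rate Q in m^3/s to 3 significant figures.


Approach: apply the continuity equation for pipe flow, Q = A * v with A = pi*(D/2)^2.
A = pi*(0.190/2)^2 = 0.028353 m^2
Q = 0.028353 * 2.15 = 0.0610 m^3/s
Therefore the volumetric flow rate Q = 0.0610 m^3/s.


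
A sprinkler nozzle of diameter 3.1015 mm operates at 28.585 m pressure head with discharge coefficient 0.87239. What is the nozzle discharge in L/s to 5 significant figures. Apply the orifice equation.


Approach: apply the orifice equation, Q = Cd*A*sqrt(2*g*h), A = pi*(d/2)^2.
A = pi*(3.1015e-3/2)^2 = 7.554982e-06 m^2
Q = 0.87239 * 7.554982e-06 * sqrt(2*9.81*28.585) * 1000 = 0.15609 L/s
Therefore the nozzle discharge = 0.15609 L/s.


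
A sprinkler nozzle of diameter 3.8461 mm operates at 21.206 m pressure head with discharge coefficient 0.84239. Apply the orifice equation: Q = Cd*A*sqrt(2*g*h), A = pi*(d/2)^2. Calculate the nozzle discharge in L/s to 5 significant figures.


A = pi*(3.8461e-3/2)^2 = 1.161799e-05 m^2
Q = 0.84239 * 1.161799e-05 * sqrt(2*9.81*21.206) * 1000 = 0.19963 L/s
Therefore the nozzle discharge = 0.19963 L/s.


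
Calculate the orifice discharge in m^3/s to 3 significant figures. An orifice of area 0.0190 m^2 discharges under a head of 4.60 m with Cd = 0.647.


Approach: apply the orifice equation, Q = Cd*A*sqrt(2*g*h).
Q = 0.647 * 0.0190 * sqrt(2*9.81*4.60) = 0.117 m^3/s
Therefore the orifice discharge = 0.117 m^3/s.


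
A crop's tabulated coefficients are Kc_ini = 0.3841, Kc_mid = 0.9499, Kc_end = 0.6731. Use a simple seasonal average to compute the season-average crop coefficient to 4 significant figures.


Approach: apply a simple seasonal average, Kc_avg = (Kc_ini + Kc_mid + Kc_end)/3.
Kc_avg = (0.3841 + 0.9499 + 0.6731)/3 = 0.6690
Therefore the season-average crop coefficient = 0.6690.


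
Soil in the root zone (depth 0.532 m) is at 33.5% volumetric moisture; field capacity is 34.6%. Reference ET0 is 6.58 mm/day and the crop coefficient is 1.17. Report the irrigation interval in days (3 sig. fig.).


Approach: apply soil-water budget scheduling, SMD = (FC-theta)/100*depth*1000; ETc = ET0*Kc; interval = SMD/ETc.
Step 1 — soil moisture deficit:
  SMD = (34.6 - 33.5)/100 * 0.532 * 1000 = 5.8520 mm
Step 2 — daily crop ET (ETc = ET0*Kc):
  ETc = 6.58 * 1.17 = 7.6986 mm/day
Step 3 — irrigation interval (SMD/ETc):
  interval = 5.8520 / 7.6986 = 0.760 days
Therefore the irrigation interval = 0.760 days.


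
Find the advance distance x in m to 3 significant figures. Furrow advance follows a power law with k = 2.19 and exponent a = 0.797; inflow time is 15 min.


Approach: apply the power-law advance function, x = k*t^a.
x = 2.19 * 15^0.797 = 19.0 m
Therefore the advance distance x = 19.0 m.


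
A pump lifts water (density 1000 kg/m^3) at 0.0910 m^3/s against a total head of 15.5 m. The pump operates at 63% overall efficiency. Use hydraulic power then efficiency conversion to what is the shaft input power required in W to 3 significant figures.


Approach: apply hydraulic power then efficiency conversion, P = rho*g*Q*H; P_in = P/eta.
Step 1 — hydraulic power (P = rho*g*Q*H):
  P = 1000 * 9.81 * 0.0910 * 15.5 = 13837 W
Step 2 — input power: P_in = P/eta = 13837 / 0.63 = 22000 W
Therefore the shaft input power required = 22000 W.


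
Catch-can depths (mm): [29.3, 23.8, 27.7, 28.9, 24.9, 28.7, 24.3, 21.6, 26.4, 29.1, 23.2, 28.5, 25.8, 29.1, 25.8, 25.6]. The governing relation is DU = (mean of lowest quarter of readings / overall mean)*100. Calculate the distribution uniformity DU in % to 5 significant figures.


sorted lowest 4 of 16: [21.6, 23.2, 23.8, 24.3] -> mean = 23.22500 mm
overall mean = 26.41875 mm
DU = (23.22500/26.41875)*100 = 87.911 %
Therefore the distribution uniformity DU = 87.911 %.


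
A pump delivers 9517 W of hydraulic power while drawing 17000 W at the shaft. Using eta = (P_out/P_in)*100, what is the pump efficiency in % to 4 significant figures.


eta = (9517 / 17000) * 100 = 55.98 %
Therefore the pump efficiency = 55.98 %.


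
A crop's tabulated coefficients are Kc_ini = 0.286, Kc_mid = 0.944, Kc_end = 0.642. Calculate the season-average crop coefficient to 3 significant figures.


Approach: apply a simple seasonal average, Kc_avg = (Kc_ini + Kc_mid + Kc_end)/3.
Kc_avg = (0.286 + 0.944 + 0.642)/3 = 0.624
Therefore the season-average crop coefficient = 0.624.


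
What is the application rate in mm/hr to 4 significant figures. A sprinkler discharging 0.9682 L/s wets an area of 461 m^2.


Approach: apply the application rate relation, rate = (Q/A)*3600.
rate = (0.9682 / 461) * 3600 = 7.561 mm/hr
Therefore the application rate = 7.561 mm/hr.


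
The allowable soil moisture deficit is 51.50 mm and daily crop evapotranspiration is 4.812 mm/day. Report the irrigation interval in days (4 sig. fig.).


Approach: apply the irrigation interval relation, interval = SMD / ETc.
interval = 51.50 / 4.812 = 10.70 days
Therefore the irrigation interval = 10.70 days.


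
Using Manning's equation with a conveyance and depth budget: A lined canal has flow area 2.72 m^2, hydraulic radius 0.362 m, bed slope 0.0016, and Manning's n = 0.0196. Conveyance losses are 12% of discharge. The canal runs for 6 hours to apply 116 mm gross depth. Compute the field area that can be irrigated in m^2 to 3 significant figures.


Approach: apply Manning's equation with a conveyance and depth budget, Q = (1/n)*A*R^(2/3)*S^(1/2); Q_field = Q*(1-loss); Area = Q_field*t/(d/1000).
Step 1 — canal discharge (Manning's equation):
  Q = (1/0.0196) * 2.72 * 0.362^(2/3) * 0.0016^(1/2) = 2.8195 m^3/s
Step 2 — delivered flow: Q_field = 2.8195*(1 - 12/100) = 2.4812 m^3/s
Step 3 — volume delivered: V = 2.4812 * 6*3600 = 53594 m^3
Step 4 — area served: A = V / (depth/1000) = 53594 / 0.116 = 462000 m^2
Therefore the field area that can be irrigated = 462000 m^2.


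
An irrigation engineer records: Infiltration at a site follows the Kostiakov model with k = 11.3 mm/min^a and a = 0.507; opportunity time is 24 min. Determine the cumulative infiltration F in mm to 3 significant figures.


Approach: apply the Kostiakov infiltration equation, F = k*t^a.
F = 11.3 * 24^0.507 = 56.6 mm
Therefore the cumulative infiltration F = 56.6 mm.


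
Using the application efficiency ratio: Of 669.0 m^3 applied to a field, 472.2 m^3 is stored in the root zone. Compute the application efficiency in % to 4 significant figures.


Approach: apply the application efficiency ratio, Ea = (stored/applied)*100.
Ea = (472.2/669.0)*100 = 70.58 %
Therefore the application efficiency = 70.58 %.


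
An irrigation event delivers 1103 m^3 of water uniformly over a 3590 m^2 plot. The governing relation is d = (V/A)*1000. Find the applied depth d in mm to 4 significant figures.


d = (1103 / 3590) * 1000 = 307.2 mm
Therefore the applied depth d = 307.2 mm.


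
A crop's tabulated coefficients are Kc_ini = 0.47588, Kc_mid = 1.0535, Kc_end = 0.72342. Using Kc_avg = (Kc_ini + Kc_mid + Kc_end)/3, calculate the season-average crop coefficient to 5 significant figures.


Kc_avg = (0.47588 + 1.0535 + 0.72342)/3 = 0.75093
Therefore the season-average crop coefficient = 0.75093.


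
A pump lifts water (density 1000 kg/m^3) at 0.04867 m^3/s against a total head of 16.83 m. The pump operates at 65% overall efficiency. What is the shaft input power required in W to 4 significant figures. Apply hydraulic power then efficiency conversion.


Approach: apply hydraulic power then efficiency conversion, P = rho*g*Q*H; P_in = P/eta.
Step 1 — hydraulic power (P = rho*g*Q*H):
  P = 1000 * 9.81 * 0.04867 * 16.83 = 8035.53 W
Step 2 — input power: P_in = P/eta = 8035.53 / 0.65 = 12360 W
Therefore the shaft input power required = 12360 W.


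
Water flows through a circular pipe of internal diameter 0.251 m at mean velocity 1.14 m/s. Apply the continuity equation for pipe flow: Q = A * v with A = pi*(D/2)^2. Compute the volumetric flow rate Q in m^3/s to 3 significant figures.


A = pi*(0.251/2)^2 = 0.049481 m^2
Q = 0.049481 * 1.14 = 0.0564 m^3/s
Therefore the volumetric flow rate Q = 0.0564 m^3/s.


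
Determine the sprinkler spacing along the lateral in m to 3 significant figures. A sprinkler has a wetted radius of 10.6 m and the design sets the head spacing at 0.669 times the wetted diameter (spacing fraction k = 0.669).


Approach: apply the sprinkler spacing rule (spacing as a fraction of wetted diameter), S = k*(2*R).
S = 0.669 * (2 * 10.6) = 14.2 m
Therefore the sprinkler spacing along the lateral = 14.2 m.


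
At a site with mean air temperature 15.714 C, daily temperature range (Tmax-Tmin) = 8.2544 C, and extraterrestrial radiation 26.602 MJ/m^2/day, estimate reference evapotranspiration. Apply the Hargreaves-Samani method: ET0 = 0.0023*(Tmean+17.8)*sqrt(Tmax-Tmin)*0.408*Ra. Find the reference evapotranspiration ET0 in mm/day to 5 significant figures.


ET0 = 0.0023*(15.714+17.8)*sqrt(8.2544)*0.408*26.602 = 2.4037 mm/day
Therefore the reference evapotranspiration ET0 = 2.4037 mm/day.


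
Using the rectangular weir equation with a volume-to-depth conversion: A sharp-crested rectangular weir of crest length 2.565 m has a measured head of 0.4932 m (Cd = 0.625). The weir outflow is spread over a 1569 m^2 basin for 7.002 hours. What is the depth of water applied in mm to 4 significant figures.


Approach: apply the rectangular weir equation with a volume-to-depth conversion, Q = (2/3)*Cd*L*sqrt(2g)*H^1.5; d = Q*t/A * 1000.
Step 1 — weir discharge:
  Q = (2/3)*0.625*2.565*sqrt(2*9.81)*0.4932^1.5 = 1.63968 m^3/s
Step 2 — volume: V = 1.63968 * 7.002*3600 = 41331.8 m^3
Step 3 — depth: d = V/A * 1000 = 41331.8/1569 * 1000 = 26340 mm
Therefore the depth of water applied = 26340 mm.


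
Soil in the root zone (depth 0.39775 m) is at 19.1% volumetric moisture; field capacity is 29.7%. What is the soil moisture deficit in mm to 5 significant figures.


Approach: apply the soil moisture deficit relation, SMD = (FC - theta)/100 * depth * 1000.
SMD = (29.7 - 19.1)/100 * 0.39775 * 1000 = 42.161 mm
Therefore the soil moisture deficit = 42.161 mm.


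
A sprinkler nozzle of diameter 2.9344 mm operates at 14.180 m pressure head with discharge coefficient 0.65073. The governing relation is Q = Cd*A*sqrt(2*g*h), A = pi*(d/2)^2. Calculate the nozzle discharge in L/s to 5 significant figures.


A = pi*(2.9344e-3/2)^2 = 6.762831e-06 m^2
Q = 0.65073 * 6.762831e-06 * sqrt(2*9.81*14.180) * 1000 = 0.073404 L/s
Therefore the nozzle discharge = 0.073404 L/s.


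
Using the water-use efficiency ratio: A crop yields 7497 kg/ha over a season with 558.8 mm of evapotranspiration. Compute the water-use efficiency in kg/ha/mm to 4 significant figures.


Approach: apply the water-use efficiency ratio, WUE = yield/ET.
WUE = 7497 / 558.8 = 13.42 kg/ha/mm
Therefore the water-use efficiency = 13.42 kg/ha/mm.


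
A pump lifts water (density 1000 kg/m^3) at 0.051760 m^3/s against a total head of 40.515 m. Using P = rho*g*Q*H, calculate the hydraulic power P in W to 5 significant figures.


P = 1000 * 9.81 * 0.051760 * 40.515 = 20572 W
Therefore the hydraulic power P = 20572 W.


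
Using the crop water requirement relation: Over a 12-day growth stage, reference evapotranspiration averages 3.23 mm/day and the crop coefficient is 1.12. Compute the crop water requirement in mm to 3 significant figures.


Approach: apply the crop water requirement relation, CWR = ET0 * Kc * days.
CWR = 3.23 * 1.12 * 12 = 43.4 mm
Therefore the crop water requirement = 43.4 mm.


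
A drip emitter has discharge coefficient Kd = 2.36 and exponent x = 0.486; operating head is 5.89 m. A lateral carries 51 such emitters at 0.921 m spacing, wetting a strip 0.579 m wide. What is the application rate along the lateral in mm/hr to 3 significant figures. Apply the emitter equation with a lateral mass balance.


Approach: apply the emitter equation with a lateral mass balance, q = Kd*h^x; Q = n*q; rate = Q/(n*spacing*width).
Step 1 — single emitter flow (q = Kd*h^x):
  q = 2.36 * 5.89^0.486 = 5.5871 L/hr
Step 2 — total lateral flow: Q = 51 * 5.5871 = 284.94 L/hr
Step 3 — wetted area: A = 51 * 0.921 * 0.579 = 27.196 m^2
Step 4 — application rate: Q/A = 284.94/27.196 = 10.5 mm/hr
Therefore the application rate along the lateral = 10.5 mm/hr.


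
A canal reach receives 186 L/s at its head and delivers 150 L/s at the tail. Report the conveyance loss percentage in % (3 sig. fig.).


Approach: apply the conveyance loss ratio, loss% = ((Q_head - Q_tail)/Q_head)*100.
loss = ((186 - 150)/186)*100 = 19.4 %
Therefore the conveyance loss percentage = 19.4 %.


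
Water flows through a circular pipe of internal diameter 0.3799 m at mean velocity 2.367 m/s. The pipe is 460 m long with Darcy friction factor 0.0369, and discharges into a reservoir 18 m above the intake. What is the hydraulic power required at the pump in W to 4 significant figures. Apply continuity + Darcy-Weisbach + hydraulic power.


Approach: apply continuity + Darcy-Weisbach + hydraulic power, Q = A*v; hf = f*(L/D)*(v^2/(2g)); H = static + hf; P = rho*g*Q*H.
Step 1 — flow rate (continuity, Q = A*v):
  A = pi*(0.3799/2)^2 = 0.113352 m^2
  Q = 0.113352 * 2.367 = 0.268304 m^3/s
Step 2 — friction head loss (Darcy-Weisbach):
  hf = 0.0369 * (460/0.3799) * (2.367^2 / (2*9.81))
  hf = 12.7589 m
Step 3 — total head: H = 18 + 12.7589 = 30.7589 m
Step 4 — hydraulic power (P = rho*g*Q*H):
  P = 1000 * 9.81 * 0.268304 * 30.7589 = 80960 W
Therefore the hydraulic power required at the pump = 80960 W.
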